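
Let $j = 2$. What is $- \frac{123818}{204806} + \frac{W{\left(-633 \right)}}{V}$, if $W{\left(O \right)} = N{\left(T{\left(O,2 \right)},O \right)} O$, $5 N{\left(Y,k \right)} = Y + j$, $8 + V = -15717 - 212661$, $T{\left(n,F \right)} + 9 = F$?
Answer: $- \frac{14203969973}{23387411558} \approx -0.60733$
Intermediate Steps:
$T{\left(n,F \right)} = -9 + F$
$V = -228386$ ($V = -8 - 228378 = -228386$)
$N{\left(Y,k \right)} = \frac{2}{5} + \frac{Y}{5}$ ($N{\left(Y,k \right)} = \frac{Y + 2}{5} = \frac{2 + Y}{5} = \frac{2}{5} + \frac{Y}{5}$)
$W{\left(O \right)} = - O$ ($W{\left(O \right)} = \left(\frac{2}{5} + \frac{-9 + 2}{5}\right) O = \left(\frac{2}{5} + \frac{1}{5} \left(-7\right)\right) O = \left(\frac{2}{5} - \frac{7}{5}\right) O = - O$)
$- \frac{123818}{204806} + \frac{W{\left(-633 \right)}}{V} = - \frac{123818}{204806} + \frac{\left(-1\right) \left(-633\right)}{-228386} = \left(-123818\right) \frac{1}{204806} + 633 \left(- \frac{1}{228386}\right) = - \frac{61909}{102403} - \frac{633}{228386} = - \frac{14203969973}{23387411558}$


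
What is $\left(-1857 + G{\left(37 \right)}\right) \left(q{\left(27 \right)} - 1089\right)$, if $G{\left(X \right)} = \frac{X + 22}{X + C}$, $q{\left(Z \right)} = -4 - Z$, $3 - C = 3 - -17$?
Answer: $2076536$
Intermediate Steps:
$C = -17$ ($C = 3 - \left(3 - -17\right) = 3 - \left(3 + 17\right) = 3 - 20 = -17$)
$G{\left(X \right)} = \frac{22 + X}{-17 + X}$ ($G{\left(X \right)} = \frac{X + 22}{X - 17} = \frac{22 + X}{-17 + X}$)
$\left(-1857 + G{\left(37 \right)}\right) \left(q{\left(27 \right)} - 1089\right) = \left(-1857 + \frac{22 + 37}{-17 + 37}\right) \left(\left(-4 - 27\right) - 1089\right) = \left(-1857 + \frac{1}{20} \cdot 59\right) \left(\left(-4 - 27\right) - 1089\right) = \left(-1857 + \frac{1}{20} \cdot 59\right) \left(-31 - 1089\right) = \left(-1857 + \frac{59}{20}\right) \left(-1120\right) = \left(- \frac{37081}{20}\right) \left(-1120\right) = 2076536$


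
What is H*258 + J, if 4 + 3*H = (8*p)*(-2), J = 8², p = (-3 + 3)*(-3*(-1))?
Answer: -280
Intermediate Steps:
p = 0 (p = 0*3 = 0)
J = 64
H = -4/3 (H = -4/3 + ((8*0)*(-2))/3 = -4/3 + (0*(-2))/3 = -4/3 + (⅓)*0 = -4/3 + 0 = -4/3 ≈ -1.3333)
H*258 + J = -4/3*258 + 64 = -344 + 64 = -280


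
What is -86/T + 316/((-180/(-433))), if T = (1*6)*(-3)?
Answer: 11474/15 ≈ 764.93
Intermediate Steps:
T = -18 (T = 6*(-3) = -18)
-86/T + 316/((-180/(-433))) = -86/(-18) + 316/((-180/(-433))) = -86*(-1/18) + 316/((-180*(-1/433))) = 43/9 + 316/(180/433) = 43/9 + 316*(433/180) = 43/9 + 34207/45 = 11474/15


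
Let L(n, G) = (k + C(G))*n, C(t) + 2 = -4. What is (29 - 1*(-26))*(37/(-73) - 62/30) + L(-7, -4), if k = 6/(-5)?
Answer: -99802/1095 ≈ -91.143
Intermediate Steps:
k = -6/5 (k = 6*(-⅕) = -6/5 ≈ -1.2000)
C(t) = -6 (C(t) = -2 - 4 = -6)
L(n, G) = -36*n/5 (L(n, G) = (-6/5 - 6)*n = -36*n/5)
(29 - 1*(-26))*(37/(-73) - 62/30) + L(-7, -4) = (29 - 1*(-26))*(37/(-73) - 62/30) - 36/5*(-7) = (29 + 26)*(37*(-1/73) - 62*1/30) + 252/5 = 55*(-37/73 - 31/15) + 252/5 = 55*(-2818/1095) + 252/5 = -30998/219 + 252/5 = -99802/1095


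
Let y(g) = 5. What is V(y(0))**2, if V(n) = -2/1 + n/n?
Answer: 1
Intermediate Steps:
V(n) = -1 (V(n) = -2*1 + 1 = -2 + 1 = -1)
V(y(0))**2 = (-1)**2 = 1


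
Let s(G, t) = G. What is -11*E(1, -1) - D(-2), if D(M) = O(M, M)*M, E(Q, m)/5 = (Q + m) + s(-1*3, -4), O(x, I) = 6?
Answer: 177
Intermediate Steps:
E(Q, m) = -15 + 5*Q + 5*m (E(Q, m) = 5*((Q + m) - 1*3) = 5*((Q + m) - 3) = 5*(-3 + Q + m) = -15 + 5*Q + 5*m)
D(M) = 6*M
-11*E(1, -1) - D(-2) = -11*(-15 + 5*1 + 5*(-1)) - 6*(-2) = -11*(-15 + 5 - 5) - 1*(-12) = -11*(-15) + 12 = 165 + 12 = 177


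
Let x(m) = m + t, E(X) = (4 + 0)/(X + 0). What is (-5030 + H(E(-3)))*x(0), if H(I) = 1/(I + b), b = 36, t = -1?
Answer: 523117/104 ≈ 5030.0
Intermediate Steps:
E(X) = 4/X
H(I) = 1/(36 + I) (H(I) = 1/(I + 36) = 1/(36 + I))
x(m) = -1 + m (x(m) = m - 1 = -1 + m)
(-5030 + H(E(-3)))*x(0) = (-5030 + 1/(36 + 4/(-3)))*(-1 + 0) = (-5030 + 1/(36 + 4*(-⅓)))*(-1) = (-5030 + 1/(36 - 4/3))*(-1) = (-5030 + 1/(104/3))*(-1) = (-5030 + 3/104)*(-1) = -523117/104*(-1) = 523117/104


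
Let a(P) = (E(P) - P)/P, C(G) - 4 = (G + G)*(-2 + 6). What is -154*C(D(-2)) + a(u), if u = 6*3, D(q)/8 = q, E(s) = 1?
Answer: 343711/18 ≈ 19095.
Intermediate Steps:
D(q) = 8*q
u = 18
C(G) = 4 + 8*G (C(G) = 4 + (G + G)*(-2 + 6) = 4 + (2*G)*4 = 4 + 8*G)
a(P) = (1 - P)/P
-154*C(D(-2)) + a(u) = -154*(4 + 8*(8*(-2))) + (1 - 1*18)/18 = -154*(4 + 8*(-16)) + (1 - 18)/18 = -154*(4 - 128) + (1/18)*(-17) = -154*(-124) - 17/18 = 19096 - 17/18 = 343711/18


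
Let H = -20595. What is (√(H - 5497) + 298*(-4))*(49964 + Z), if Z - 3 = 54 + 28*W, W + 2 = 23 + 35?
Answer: -61494088 + 103178*I*√6523 ≈ -6.1494e+7 + 8.3332e+6*I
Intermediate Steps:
W = 56 (W = -2 + (23 + 35) = -2 + 58 = 56)
Z = 1625 (Z = 3 + (54 + 28*56) = 3 + (54 + 1568) = 3 + 1622 = 1625)
(√(H - 5497) + 298*(-4))*(49964 + Z) = (√(-20595 - 5497) + 298*(-4))*(49964 + 1625) = (√(-26092) - 1192)*51589 = (2*I*√6523 - 1192)*51589 = (-1192 + 2*I*√6523)*51589 = -61494088 + 103178*I*√6523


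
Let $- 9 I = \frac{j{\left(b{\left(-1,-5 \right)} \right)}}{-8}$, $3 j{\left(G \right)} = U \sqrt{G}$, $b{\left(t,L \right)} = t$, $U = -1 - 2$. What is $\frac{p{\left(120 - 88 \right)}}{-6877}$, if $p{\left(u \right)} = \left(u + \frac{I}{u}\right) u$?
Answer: $- \frac{1024}{6877} + \frac{i}{495144} \approx -0.1489 + 2.0196 \cdot 10^{-6} i$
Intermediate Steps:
$U = -3$
$j{\left(G \right)} = - \sqrt{G}$ ($j{\left(G \right)} = \frac{\left(-3\right) \sqrt{G}}{3} = - \sqrt{G}$)
$I = - \frac{i}{72}$ ($I = - \frac{- \sqrt{-1} \frac{1}{-8}}{9} = - \frac{- i \left(- \frac{1}{8}\right)}{9} = - \frac{\frac{1}{8} i}{9} = - \frac{i}{72} \approx - 0.013889 i$)
$p{\left(u \right)} = u \left(u - \frac{i}{72 u}\right)$ ($p{\left(u \right)} = \left(u + \frac{\left(- \frac{1}{72}\right) i}{u}\right) u = \left(u - \frac{i}{72 u}\right) u = u \left(u - \frac{i}{72 u}\right)$)
$\frac{p{\left(120 - 88 \right)}}{-6877} = \frac{\left(120 - 88\right)^{2} - \frac{i}{72}}{-6877} = \left(\left(120 - 88\right)^{2} - \frac{i}{72}\right) \left(- \frac{1}{6877}\right) = \left(32^{2} - \frac{i}{72}\right) \left(- \frac{1}{6877}\right) = \left(1024 - \frac{i}{72}\right) \left(- \frac{1}{6877}\right) = - \frac{1024}{6877} + \frac{i}{495144}$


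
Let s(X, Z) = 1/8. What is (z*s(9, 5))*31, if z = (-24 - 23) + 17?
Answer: -465/4 ≈ -116.25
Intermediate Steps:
z = -30 (z = -47 + 17 = -30)
s(X, Z) = 1/8
(z*s(9, 5))*31 = -30*1/8*31 = -15/4*31 = -465/4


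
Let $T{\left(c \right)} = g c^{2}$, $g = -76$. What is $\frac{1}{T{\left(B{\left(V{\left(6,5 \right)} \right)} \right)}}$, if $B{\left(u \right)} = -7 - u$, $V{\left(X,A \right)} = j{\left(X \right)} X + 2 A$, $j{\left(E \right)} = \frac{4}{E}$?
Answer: $- \frac{1}{33516} \approx -2.9836 \cdot 10^{-5}$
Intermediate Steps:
$V{\left(X,A \right)} = 4 + 2 A$ ($V{\left(X,A \right)} = \frac{4}{X} X + 2 A = 4 + 2 A$)
$T{\left(c \right)} = - 76 c^{2}$
$\frac{1}{T{\left(B{\left(V{\left(6,5 \right)} \right)} \right)}} = \frac{1}{\left(-76\right) \left(-7 - \left(4 + 2 \cdot 5\right)\right)^{2}} = \frac{1}{\left(-76\right) \left(-7 - \left(4 + 10\right)\right)^{2}} = \frac{1}{\left(-76\right) \left(-7 - 14\right)^{2}} = \frac{1}{\left(-76\right) \left(-21\right)^{2}} = \frac{1}{\left(-76\right) 441} = \frac{1}{-33516} = - \frac{1}{33516}$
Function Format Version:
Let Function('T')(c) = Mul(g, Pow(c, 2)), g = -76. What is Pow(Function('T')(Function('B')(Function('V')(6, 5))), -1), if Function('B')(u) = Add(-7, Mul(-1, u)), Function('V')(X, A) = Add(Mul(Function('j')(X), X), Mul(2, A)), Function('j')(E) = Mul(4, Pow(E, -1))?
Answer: Rational(-1, 33516) ≈ -2.9836e-5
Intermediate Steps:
Function('V')(X, A) = Add(4, Mul(2, A)) (Function('V')(X, A) = Add(Mul(Mul(4, Pow(X, -1)), X), Mul(2, A)) = Add(4, Mul(2, A)))
Function('T')(c) = Mul(-76, Pow(c, 2))
Pow(Function('T')(Function('B')(Function('V')(6, 5))), -1) = Pow(Mul(-76, Pow(Add(-7, Mul(-1, Add(4, Mul(2, 5)))), 2)), -1) = Pow(Mul(-76, Pow(Add(-7, Mul(-1, Add(4, 10))), 2)), -1) = Pow(Mul(-76, Pow(Add(-7, Mul(-1, 14)), 2)), -1) = Pow(Mul(-76, Pow(Add(-7, -14), 2)), -1) = Pow(Mul(-76, Pow(-21, 2)), -1) = Pow(Mul(-76, 441), -1) = Pow(-33516, -1) = Rational(-1, 33516)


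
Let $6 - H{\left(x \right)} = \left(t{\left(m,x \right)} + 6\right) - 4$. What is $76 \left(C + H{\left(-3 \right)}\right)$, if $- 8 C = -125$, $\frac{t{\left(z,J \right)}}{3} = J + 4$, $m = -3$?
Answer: $\frac{2527}{2} \approx 1263.5$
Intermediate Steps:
$t{\left(z,J \right)} = 12 + 3 J$ ($t{\left(z,J \right)} = 3 \left(J + 4\right) = 3 \left(4 + J\right) = 12 + 3 J$)
$C = \frac{125}{8}$ ($C = \left(- \frac{1}{8}\right) \left(-125\right) = \frac{125}{8} \approx 15.625$)
$H{\left(x \right)} = -8 - 3 x$ ($H{\left(x \right)} = 6 - \left(\left(\left(12 + 3 x\right) + 6\right) - 4\right) = 6 - \left(\left(18 + 3 x\right) - 4\right) = 6 - \left(14 + 3 x\right) = -8 - 3 x$)
$76 \left(C + H{\left(-3 \right)}\right) = 76 \left(\frac{125}{8} - -1\right) = 76 \left(\frac{125}{8} + \left(-8 + 9\right)\right) = 76 \left(\frac{125}{8} + 1\right) = 76 \cdot \frac{133}{8} = \frac{2527}{2}$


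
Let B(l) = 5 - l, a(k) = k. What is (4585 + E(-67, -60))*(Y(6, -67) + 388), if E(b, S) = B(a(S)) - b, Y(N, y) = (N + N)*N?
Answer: 2169820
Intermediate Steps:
Y(N, y) = 2*N² (Y(N, y) = (2*N)*N = 2*N²)
E(b, S) = 5 - S - b (E(b, S) = (5 - S) - b = 5 - S - b)
(4585 + E(-67, -60))*(Y(6, -67) + 388) = (4585 + (5 - 1*(-60) - 1*(-67)))*(2*6² + 388) = (4585 + (5 + 60 + 67))*(2*36 + 388) = (4585 + 132)*(72 + 388) = 4717*460 = 2169820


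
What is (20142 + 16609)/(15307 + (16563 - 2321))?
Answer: 2827/2273 ≈ 1.2437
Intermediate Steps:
(20142 + 16609)/(15307 + (16563 - 2321)) = 36751/(15307 + 14242) = 36751/29549 = 36751*(1/29549) = 2827/2273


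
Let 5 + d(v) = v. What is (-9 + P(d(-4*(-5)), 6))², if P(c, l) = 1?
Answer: 64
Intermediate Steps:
d(v) = -5 + v
(-9 + P(d(-4*(-5)), 6))² = (-9 + 1)² = (-8)² = 64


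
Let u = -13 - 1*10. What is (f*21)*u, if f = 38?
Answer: -18354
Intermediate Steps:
u = -23 (u = -13 - 10 = -23)
(f*21)*u = (38*21)*(-23) = 798*(-23) = -18354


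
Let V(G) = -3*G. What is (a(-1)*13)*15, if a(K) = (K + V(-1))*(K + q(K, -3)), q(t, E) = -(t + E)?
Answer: 1170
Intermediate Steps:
q(t, E) = -E - t (q(t, E) = -(E + t) = -E - t)
a(K) = 9 + 3*K (a(K) = (K - 3*(-1))*(K + (-1*(-3) - K)) = (K + 3)*(K + (3 - K)) = (3 + K)*3 = 9 + 3*K)
(a(-1)*13)*15 = ((9 + 3*(-1))*13)*15 = ((9 - 3)*13)*15 = (6*13)*15 = 78*15 = 1170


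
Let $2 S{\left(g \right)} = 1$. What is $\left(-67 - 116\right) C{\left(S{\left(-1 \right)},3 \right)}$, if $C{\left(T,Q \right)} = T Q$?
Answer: $- \frac{549}{2} \approx -274.5$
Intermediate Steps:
$S{\left(g \right)} = \frac{1}{2}$ ($S{\left(g \right)} = \frac{1}{2} \cdot 1 = \frac{1}{2}$)
$C{\left(T,Q \right)} = Q T$
$\left(-67 - 116\right) C{\left(S{\left(-1 \right)},3 \right)} = \left(-67 - 116\right) 3 \cdot \frac{1}{2} = \left(-183\right) \frac{3}{2} = - \frac{549}{2}$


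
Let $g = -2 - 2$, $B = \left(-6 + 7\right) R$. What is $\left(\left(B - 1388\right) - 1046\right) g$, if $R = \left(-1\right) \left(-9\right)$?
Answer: $9700$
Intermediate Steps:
$R = 9$
$B = 9$ ($B = \left(-6 + 7\right) 9 = 1 \cdot 9 = 9$)
$g = -4$ ($g = -2 - 2 = -4$)
$\left(\left(B - 1388\right) - 1046\right) g = \left(\left(9 - 1388\right) - 1046\right) \left(-4\right) = \left(-1379 - 1046\right) \left(-4\right) = \left(-2425\right) \left(-4\right) = 9700$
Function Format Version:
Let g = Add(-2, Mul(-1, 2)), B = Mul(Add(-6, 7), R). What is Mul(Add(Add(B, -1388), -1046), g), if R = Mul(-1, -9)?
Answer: 9700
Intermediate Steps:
R = 9
B = 9 (B = Mul(Add(-6, 7), 9) = Mul(1, 9) = 9)
g = -4 (g = Add(-2, -2) = -4)
Mul(Add(Add(B, -1388), -1046), g) = Mul(Add(Add(9, -1388), -1046), -4) = Mul(Add(-1379, -1046), -4) = Mul(-2425, -4) = 9700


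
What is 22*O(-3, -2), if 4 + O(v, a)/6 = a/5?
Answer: -2904/5 ≈ -580.80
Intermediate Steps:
O(v, a) = -24 + 6*a/5 (O(v, a) = -24 + 6*(a/5) = -24 + 6*a/5)
22*O(-3, -2) = 22*(-24 + (6/5)*(-2)) = 22*(-24 - 12/5) = 22*(-132/5) = -2904/5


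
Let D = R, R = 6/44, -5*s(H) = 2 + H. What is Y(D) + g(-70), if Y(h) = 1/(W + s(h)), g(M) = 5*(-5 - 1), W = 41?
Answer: -133780/4463 ≈ -29.975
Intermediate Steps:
s(H) = -⅖ - H/5 (s(H) = -(2 + H)/5 = -⅖ - H/5)
g(M) = -30 (g(M) = 5*(-6) = -30)
R = 3/22 (R = 6*(1/44) = 3/22 ≈ 0.13636)
D = 3/22 ≈ 0.13636
Y(h) = 1/(203/5 - h/5) (Y(h) = 1/(41 + (-⅖ - h/5)) = 1/(203/5 - h/5))
Y(D) + g(-70) = -5/(-203 + 3/22) - 30 = -5/(-4463/22) - 30 = -5*(-22/4463) - 30 = 110/4463 - 30 = -133780/4463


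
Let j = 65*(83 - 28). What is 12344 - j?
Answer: 8769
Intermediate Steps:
j = 3575 (j = 65*55 = 3575)
12344 - j = 12344 - 1*3575 = 12344 - 3575 = 8769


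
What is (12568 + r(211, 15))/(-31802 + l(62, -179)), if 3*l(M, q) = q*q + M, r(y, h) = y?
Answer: -12779/21101 ≈ -0.60561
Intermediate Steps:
l(M, q) = M/3 + q²/3 (l(M, q) = (q*q + M)/3 = (q² + M)/3 = (M + q²)/3 = M/3 + q²/3)
(12568 + r(211, 15))/(-31802 + l(62, -179)) = (12568 + 211)/(-31802 + ((⅓)*62 + (⅓)*(-179)²)) = 12779/(-31802 + (62/3 + (⅓)*32041)) = 12779/(-31802 + (62/3 + 32041/3)) = 12779/(-31802 + 10701) = 12779/(-21101) = 12779*(-1/21101) = -12779/21101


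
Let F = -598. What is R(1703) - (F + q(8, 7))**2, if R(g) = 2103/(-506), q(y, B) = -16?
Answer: -190762079/506 ≈ -3.7700e+5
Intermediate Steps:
R(g) = -2103/506 (R(g) = 2103*(-1/506) = -2103/506)
R(1703) - (F + q(8, 7))**2 = -2103/506 - (-598 - 16)**2 = -2103/506 - 1*(-614)**2 = -2103/506 - 1*376996 = -2103/506 - 376996 = -190762079/506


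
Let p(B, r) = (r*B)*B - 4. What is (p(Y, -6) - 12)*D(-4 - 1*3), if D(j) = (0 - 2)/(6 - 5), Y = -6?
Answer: 464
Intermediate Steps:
p(B, r) = -4 + r*B² (p(B, r) = (B*r)*B - 4 = r*B² - 4 = -4 + r*B²)
D(j) = -2 (D(j) = -2/1 = -2*1 = -2)
(p(Y, -6) - 12)*D(-4 - 1*3) = ((-4 - 6*(-6)²) - 12)*(-2) = ((-4 - 6*36) - 12)*(-2) = ((-4 - 216) - 12)*(-2) = (-220 - 12)*(-2) = -232*(-2) = 464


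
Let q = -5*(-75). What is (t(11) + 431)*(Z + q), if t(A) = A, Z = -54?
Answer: 141882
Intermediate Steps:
q = 375
(t(11) + 431)*(Z + q) = (11 + 431)*(-54 + 375) = 442*321 = 141882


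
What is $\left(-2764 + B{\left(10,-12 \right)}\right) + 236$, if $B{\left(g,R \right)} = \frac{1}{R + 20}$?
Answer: $- \frac{20223}{8} \approx -2527.9$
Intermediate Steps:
$B{\left(g,R \right)} = \frac{1}{20 + R}$
$\left(-2764 + B{\left(10,-12 \right)}\right) + 236 = \left(-2764 + \frac{1}{20 - 12}\right) + 236 = \left(-2764 + \frac{1}{8}\right) + 236 = - \frac{22111}{8} + 236 = - \frac{20223}{8}$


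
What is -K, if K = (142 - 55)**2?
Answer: -7569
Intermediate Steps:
K = 7569 (K = 87**2 = 7569)
-K = -1*7569 = -7569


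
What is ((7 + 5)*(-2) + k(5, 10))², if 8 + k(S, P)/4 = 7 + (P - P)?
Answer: 784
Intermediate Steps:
k(S, P) = -4 (k(S, P) = -32 + 4*(7 + (P - P)) = -32 + 4*(7 + 0) = -32 + 4*7 = -32 + 28 = -4)
((7 + 5)*(-2) + k(5, 10))² = ((7 + 5)*(-2) - 4)² = (12*(-2) - 4)² = (-24 - 4)² = (-28)² = 784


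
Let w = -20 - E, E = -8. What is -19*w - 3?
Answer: 225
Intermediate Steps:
w = -12 (w = -20 - 1*(-8) = -20 + 8 = -12)
-19*w - 3 = -19*(-12) - 3 = 228 - 3 = 225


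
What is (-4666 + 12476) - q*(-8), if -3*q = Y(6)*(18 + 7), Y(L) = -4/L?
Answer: 70690/9 ≈ 7854.4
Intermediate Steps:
q = 50/9 (q = -(-4/6)*(18 + 7)/3 = -(-4*⅙)*25/3 = -(-2)*25/9 = -⅓*(-50/3) = 50/9 ≈ 5.5556)
(-4666 + 12476) - q*(-8) = (-4666 + 12476) - 50*(-8)/9 = 7810 - 1*(-400/9) = 7810 + 400/9 = 70690/9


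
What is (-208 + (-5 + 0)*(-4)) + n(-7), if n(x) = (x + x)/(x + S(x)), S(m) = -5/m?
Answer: -4087/22 ≈ -185.77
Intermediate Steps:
n(x) = 2*x/(x - 5/x) (n(x) = (x + x)/(x - 5/x) = (2*x)/(x - 5/x) = 2*x/(x - 5/x))
(-208 + (-5 + 0)*(-4)) + n(-7) = (-208 + (-5 + 0)*(-4)) + 2*(-7)²/(-5 + (-7)²) = (-208 - 5*(-4)) + 2*49/(-5 + 49) = (-208 + 20) + 2*49/44 = -188 + 2*49*(1/44) = -188 + 49/22 = -4087/22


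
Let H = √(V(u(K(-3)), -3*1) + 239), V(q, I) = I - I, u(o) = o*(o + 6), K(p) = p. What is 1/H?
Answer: √239/239 ≈ 0.064685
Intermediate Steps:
u(o) = o*(6 + o)
V(q, I) = 0
H = √239 (H = √(0 + 239) = √239 ≈ 15.460)
1/H = 1/(√239) = √239/239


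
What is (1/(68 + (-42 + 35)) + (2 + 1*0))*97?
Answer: 11931/61 ≈ 195.59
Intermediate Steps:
(1/(68 + (-42 + 35)) + (2 + 1*0))*97 = (1/(68 - 7) + (2 + 0))*97 = (1/61 + 2)*97 = (123/61)*97 = 11931/61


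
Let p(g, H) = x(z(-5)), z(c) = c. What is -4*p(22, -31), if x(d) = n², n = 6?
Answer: -144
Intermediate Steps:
x(d) = 36 (x(d) = 6² = 36)
p(g, H) = 36
-4*p(22, -31) = -4*36 = -144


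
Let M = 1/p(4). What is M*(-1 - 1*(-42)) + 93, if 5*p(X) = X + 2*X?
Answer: 1321/12 ≈ 110.08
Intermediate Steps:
p(X) = 3*X/5 (p(X) = (X + 2*X)/5 = (3*X)/5 = 3*X/5)
M = 5/12 (M = 1/((⅗)*4) = 1/(12/5) = 5/12 ≈ 0.41667)
M*(-1 - 1*(-42)) + 93 = 5*(-1 - 1*(-42))/12 + 93 = 5*(-1 + 42)/12 + 93 = (5/12)*41 + 93 = 205/12 + 93 = 1321/12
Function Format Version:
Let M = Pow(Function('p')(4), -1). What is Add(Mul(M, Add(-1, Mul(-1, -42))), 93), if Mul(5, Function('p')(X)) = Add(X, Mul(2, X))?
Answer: Rational(1321, 12) ≈ 110.08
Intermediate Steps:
Function('p')(X) = Mul(Rational(3, 5), X) (Function('p')(X) = Mul(Rational(1, 5), Add(X, Mul(2, X))) = Mul(Rational(1, 5), Mul(3, X)) = Mul(Rational(3, 5), X))
M = Rational(5, 12) (M = Pow(Mul(Rational(3, 5), 4), -1) = Pow(Rational(12, 5), -1) = Rational(5, 12) ≈ 0.41667)
Add(Mul(M, Add(-1, Mul(-1, -42))), 93) = Add(Mul(Rational(5, 12), Add(-1, Mul(-1, -42))), 93) = Add(Mul(Rational(5, 12), Add(-1, 42)), 93) = Add(Mul(Rational(5, 12), 41), 93) = Add(Rational(205, 12), 93) = Rational(1321, 12)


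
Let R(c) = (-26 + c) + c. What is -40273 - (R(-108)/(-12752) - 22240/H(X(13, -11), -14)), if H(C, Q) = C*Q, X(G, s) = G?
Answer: -23437951099/580216 ≈ -40395.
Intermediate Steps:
R(c) = -26 + 2*c
-40273 - (R(-108)/(-12752) - 22240/H(X(13, -11), -14)) = -40273 - ((-26 + 2*(-108))/(-12752) - 22240/(13*(-14))) = -40273 - ((-26 - 216)*(-1/12752) - 22240/(-182)) = -40273 - (-242*(-1/12752) - 22240*(-1/182)) = -40273 - (121/6376 + 11120/91) = -40273 - 1*70912131/580216 = -40273 - 70912131/580216 = -23437951099/580216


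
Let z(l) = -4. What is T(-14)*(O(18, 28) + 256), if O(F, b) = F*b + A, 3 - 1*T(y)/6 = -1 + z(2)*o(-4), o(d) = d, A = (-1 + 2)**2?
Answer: -54792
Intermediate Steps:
A = 1 (A = 1**2 = 1)
T(y) = -72 (T(y) = 18 - 6*(-1 - 4*(-4)) = 18 - 6*(-1 + 16) = 18 - 6*15 = 18 - 90 = -72)
O(F, b) = 1 + F*b (O(F, b) = F*b + 1 = 1 + F*b)
T(-14)*(O(18, 28) + 256) = -72*((1 + 18*28) + 256) = -72*((1 + 504) + 256) = -72*(505 + 256) = -72*761 = -54792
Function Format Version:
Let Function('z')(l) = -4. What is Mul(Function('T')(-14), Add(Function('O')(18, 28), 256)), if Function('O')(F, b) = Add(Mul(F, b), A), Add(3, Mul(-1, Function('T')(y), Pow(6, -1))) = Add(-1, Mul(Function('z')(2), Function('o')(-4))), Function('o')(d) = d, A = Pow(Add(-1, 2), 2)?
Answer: -54792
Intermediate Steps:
A = 1 (A = Pow(1, 2) = 1)
Function('T')(y) = -72 (Function('T')(y) = Add(18, Mul(-6, Add(-1, Mul(-4, -4)))) = Add(18, Mul(-6, Add(-1, 16))) = Add(18, Mul(-6, 15)) = Add(18, -90) = -72)
Function('O')(F, b) = Add(1, Mul(F, b)) (Function('O')(F, b) = Add(Mul(F, b), 1) = Add(1, Mul(F, b)))
Mul(Function('T')(-14), Add(Function('O')(18, 28), 256)) = Mul(-72, Add(Add(1, Mul(18, 28)), 256)) = Mul(-72, Add(Add(1, 504), 256)) = Mul(-72, Add(505, 256)) = Mul(-72, 761) = -54792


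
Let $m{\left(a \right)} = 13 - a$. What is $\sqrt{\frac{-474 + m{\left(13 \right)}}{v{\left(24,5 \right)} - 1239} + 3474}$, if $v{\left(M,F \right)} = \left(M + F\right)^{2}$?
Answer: $\frac{\sqrt{137621037}}{199} \approx 58.951$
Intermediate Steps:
$v{\left(M,F \right)} = \left(F + M\right)^{2}$
$\sqrt{\frac{-474 + m{\left(13 \right)}}{v{\left(24,5 \right)} - 1239} + 3474} = \sqrt{\frac{-474 + \left(13 - 13\right)}{\left(5 + 24\right)^{2} - 1239} + 3474} = \sqrt{\frac{-474 + \left(13 - 13\right)}{29^{2} - 1239} + 3474} = \sqrt{\frac{-474 + 0}{841 - 1239} + 3474} = \sqrt{- \frac{474}{-398} + 3474} = \sqrt{\left(-474\right) \left(- \frac{1}{398}\right) + 3474} = \sqrt{\frac{237}{199} + 3474} = \sqrt{\frac{691563}{199}} = \frac{\sqrt{137621037}}{199}$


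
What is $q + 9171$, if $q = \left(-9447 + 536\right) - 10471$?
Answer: $-10211$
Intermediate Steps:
$q = -19382$ ($q = -8911 - 10471 = -19382$)
$q + 9171 = -19382 + 9171 = -10211$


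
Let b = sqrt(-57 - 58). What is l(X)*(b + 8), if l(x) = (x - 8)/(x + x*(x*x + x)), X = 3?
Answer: -40/39 - 5*I*sqrt(115)/39 ≈ -1.0256 - 1.3748*I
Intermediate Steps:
b = I*sqrt(115) (b = sqrt(-115) = I*sqrt(115) ≈ 10.724*I)
l(x) = (-8 + x)/(x + x*(x + x**2)) (l(x) = (-8 + x)/(x + x*(x**2 + x)) = (-8 + x)/(x + x*(x + x**2)))
l(X)*(b + 8) = ((-8 + 3)/(3*(1 + 3 + 3**2)))*(I*sqrt(115) + 8) = ((1/3)*(-5)/(1 + 3 + 9))*(8 + I*sqrt(115)) = ((1/3)*(-5)/13)*(8 + I*sqrt(115)) = ((1/3)*(1/13)*(-5))*(8 + I*sqrt(115)) = -5*(8 + I*sqrt(115))/39 = -40/39 - 5*I*sqrt(115)/39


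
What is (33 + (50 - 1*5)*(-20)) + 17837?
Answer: 16970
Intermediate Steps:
(33 + (50 - 1*5)*(-20)) + 17837 = (33 + (50 - 5)*(-20)) + 17837 = (33 + 45*(-20)) + 17837 = (33 - 900) + 17837 = -867 + 17837 = 16970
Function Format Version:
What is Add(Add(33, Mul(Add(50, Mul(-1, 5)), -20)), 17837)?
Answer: 16970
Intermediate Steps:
Add(Add(33, Mul(Add(50, Mul(-1, 5)), -20)), 17837) = Add(Add(33, Mul(Add(50, -5), -20)), 17837) = Add(Add(33, Mul(45, -20)), 17837) = Add(Add(33, -900), 17837) = Add(-867, 17837) = 16970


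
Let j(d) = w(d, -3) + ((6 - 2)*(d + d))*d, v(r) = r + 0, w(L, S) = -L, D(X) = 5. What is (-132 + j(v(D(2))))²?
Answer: 3969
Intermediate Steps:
v(r) = r
j(d) = -d + 8*d² (j(d) = -d + ((6 - 2)*(d + d))*d = -d + (4*(2*d))*d = -d + (8*d)*d = -d + 8*d²)
(-132 + j(v(D(2))))² = (-132 + 5*(-1 + 8*5))² = (-132 + 5*(-1 + 40))² = (-132 + 5*39)² = (-132 + 195)² = 63² = 3969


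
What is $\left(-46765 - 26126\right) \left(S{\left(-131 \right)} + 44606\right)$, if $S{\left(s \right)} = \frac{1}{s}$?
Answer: $- \frac{425930176035}{131} \approx -3.2514 \cdot 10^{9}$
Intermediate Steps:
$\left(-46765 - 26126\right) \left(S{\left(-131 \right)} + 44606\right) = \left(-46765 - 26126\right) \left(\frac{1}{-131} + 44606\right) = - 72891 \left(- \frac{1}{131} + 44606\right) = \left(-72891\right) \frac{5843385}{131} = - \frac{425930176035}{131}$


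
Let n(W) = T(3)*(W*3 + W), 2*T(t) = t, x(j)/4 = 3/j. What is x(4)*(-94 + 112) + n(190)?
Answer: 1194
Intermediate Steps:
x(j) = 12/j (x(j) = 4*(3/j) = 12/j)
T(t) = t/2
n(W) = 6*W (n(W) = ((1/2)*3)*(W*3 + W) = 3*(3*W + W)/2 = 3*(4*W)/2 = 6*W)
x(4)*(-94 + 112) + n(190) = (12/4)*(-94 + 112) + 6*190 = (12*(1/4))*18 + 1140 = 3*18 + 1140 = 54 + 1140 = 1194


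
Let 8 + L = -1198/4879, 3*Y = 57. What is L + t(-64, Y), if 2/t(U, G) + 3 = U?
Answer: -2705168/326893 ≈ -8.2754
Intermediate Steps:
Y = 19 (Y = (1/3)*57 = 19)
t(U, G) = 2/(-3 + U)
L = -40230/4879 (L = -8 - 1198/4879 = -40230/4879 ≈ -8.2455)
L + t(-64, Y) = -40230/4879 + 2/(-3 - 64) = -40230/4879 + 2/(-67) = -40230/4879 + 2*(-1/67) = -40230/4879 - 2/67 = -2705168/326893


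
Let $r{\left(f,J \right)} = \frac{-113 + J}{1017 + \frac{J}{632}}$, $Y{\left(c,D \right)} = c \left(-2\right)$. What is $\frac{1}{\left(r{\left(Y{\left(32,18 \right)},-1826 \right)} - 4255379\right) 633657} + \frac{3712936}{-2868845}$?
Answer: $- \frac{128334258560184080057359}{99159020246776620595521} \approx -1.2942$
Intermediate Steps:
$Y{\left(c,D \right)} = - 2 c$
$r{\left(f,J \right)} = \frac{-113 + J}{1017 + \frac{J}{632}}$ ($r{\left(f,J \right)} = \frac{-113 + J}{1017 + J \frac{1}{632}} = \frac{-113 + J}{1017 + \frac{J}{632}}$)
$\frac{1}{\left(r{\left(Y{\left(32,18 \right)},-1826 \right)} - 4255379\right) 633657} + \frac{3712936}{-2868845} = \frac{1}{\left(\frac{632 \left(-113 - 1826\right)}{642744 - 1826} - 4255379\right) 633657} + \frac{3712936}{-2868845} = \frac{1}{632 \cdot \frac{1}{640918} \left(-1939\right) - 4255379} \cdot \frac{1}{633657} + 3712936 \left(- \frac{1}{2868845}\right) = \frac{1}{632 \cdot \frac{1}{640918} \left(-1939\right) - 4255379} \cdot \frac{1}{633657} - \frac{3712936}{2868845} = \frac{1}{- \frac{612724}{320459} - 4255379} \cdot \frac{1}{633657} - \frac{3712936}{2868845} = \frac{1}{- \frac{1363675111685}{320459}} \cdot \frac{1}{633657} - \frac{3712936}{2868845} = \left(- \frac{320459}{1363675111685}\right) \frac{1}{633657} - \frac{3712936}{2868845} = - \frac{320459}{864102280244982045} - \frac{3712936}{2868845} = - \frac{128334258560184080057359}{99159020246776620595521}$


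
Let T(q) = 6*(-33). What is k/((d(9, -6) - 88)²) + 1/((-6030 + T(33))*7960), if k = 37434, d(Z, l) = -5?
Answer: 206198449919/47641459680 ≈ 4.3281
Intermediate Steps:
T(q) = -198
k/((d(9, -6) - 88)²) + 1/((-6030 + T(33))*7960) = 37434/((-5 - 88)²) + 1/(-6030 - 198*7960) = 37434/((-93)²) + (1/7960)/(-6228) = 37434/8649 - 1/6228*1/7960 = 37434*(1/8649) - 1/49574880 = 12478/2883 - 1/49574880 = 206198449919/47641459680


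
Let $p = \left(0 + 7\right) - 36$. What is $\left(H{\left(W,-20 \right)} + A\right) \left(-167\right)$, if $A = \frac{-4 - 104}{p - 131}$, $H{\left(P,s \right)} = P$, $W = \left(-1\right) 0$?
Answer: $- \frac{4509}{40} \approx -112.72$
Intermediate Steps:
$W = 0$
$p = -29$ ($p = 7 - 36 = -29$)
$A = \frac{27}{40}$ ($A = \frac{-4 - 104}{-29 - 131} = - \frac{108}{-160} = \left(-108\right) \left(- \frac{1}{160}\right) = \frac{27}{40} \approx 0.675$)
$\left(H{\left(W,-20 \right)} + A\right) \left(-167\right) = \left(0 + \frac{27}{40}\right) \left(-167\right) = \frac{27}{40} \left(-167\right) = - \frac{4509}{40}$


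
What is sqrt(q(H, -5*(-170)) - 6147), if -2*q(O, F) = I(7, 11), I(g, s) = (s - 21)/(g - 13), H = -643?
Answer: I*sqrt(221322)/6 ≈ 78.408*I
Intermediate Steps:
I(g, s) = (-21 + s)/(-13 + g)
q(O, F) = -5/6 (q(O, F) = -(-21 + 11)/(2*(-13 + 7)) = -(-10)/(2*(-6)) = -(-1)*(-10)/12 = -1/2*5/3 = -5/6)
sqrt(q(H, -5*(-170)) - 6147) = sqrt(-5/6 - 6147) = sqrt(-36887/6) = I*sqrt(221322)/6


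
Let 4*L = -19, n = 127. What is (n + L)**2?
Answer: 239121/16 ≈ 14945.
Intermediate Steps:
L = -19/4 (L = (1/4)*(-19) = -19/4 ≈ -4.7500)
(n + L)**2 = (127 - 19/4)**2 = (489/4)**2 = 239121/16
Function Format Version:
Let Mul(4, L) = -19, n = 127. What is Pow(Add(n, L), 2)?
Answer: Rational(239121, 16) ≈ 14945.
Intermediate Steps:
L = Rational(-19, 4) (L = Mul(Rational(1, 4), -19) = Rational(-19, 4) ≈ -4.7500)
Pow(Add(n, L), 2) = Pow(Add(127, Rational(-19, 4)), 2) = Pow(Rational(489, 4), 2) = Rational(239121, 16)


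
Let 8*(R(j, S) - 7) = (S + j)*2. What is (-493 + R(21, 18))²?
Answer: 3629025/16 ≈ 2.2681e+5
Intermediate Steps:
R(j, S) = 7 + S/4 + j/4 (R(j, S) = 7 + ((S + j)*2)/8 = 7 + (2*S + 2*j)/8 = 7 + (S/4 + j/4) = 7 + S/4 + j/4)
(-493 + R(21, 18))² = (-493 + (7 + (¼)*18 + (¼)*21))² = (-493 + (7 + 9/2 + 21/4))² = (-493 + 67/4)² = (-1905/4)² = 3629025/16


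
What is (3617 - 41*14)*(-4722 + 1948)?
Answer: -8441282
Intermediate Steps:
(3617 - 41*14)*(-4722 + 1948) = (3617 - 574)*(-2774) = 3043*(-2774) = -8441282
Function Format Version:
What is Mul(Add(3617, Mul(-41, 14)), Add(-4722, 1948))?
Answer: -8441282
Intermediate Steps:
Mul(Add(3617, Mul(-41, 14)), Add(-4722, 1948)) = Mul(Add(3617, -574), -2774) = Mul(3043, -2774) = -8441282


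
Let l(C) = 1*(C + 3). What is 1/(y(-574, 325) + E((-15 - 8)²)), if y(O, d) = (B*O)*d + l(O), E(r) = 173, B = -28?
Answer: 1/5223002 ≈ 1.9146e-7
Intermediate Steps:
l(C) = 3 + C (l(C) = 1*(3 + C) = 3 + C)
y(O, d) = 3 + O - 28*O*d (y(O, d) = (-28*O)*d + (3 + O) = -28*O*d + (3 + O) = 3 + O - 28*O*d)
1/(y(-574, 325) + E((-15 - 8)²)) = 1/((3 - 574 - 28*(-574)*325) + 173) = 1/((3 - 574 + 5223400) + 173) = 1/(5222829 + 173) = 1/5223002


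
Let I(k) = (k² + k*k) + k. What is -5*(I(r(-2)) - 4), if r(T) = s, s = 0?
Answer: 20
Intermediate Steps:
r(T) = 0
I(k) = k + 2*k² (I(k) = (k² + k²) + k = 2*k² + k = k + 2*k²)
-5*(I(r(-2)) - 4) = -5*(0*(1 + 2*0) - 4) = -5*(0*(1 + 0) - 4) = -5*(0*1 - 4) = -5*(0 - 4) = -5*(-4) = 20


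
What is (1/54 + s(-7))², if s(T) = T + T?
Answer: 570025/2916 ≈ 195.48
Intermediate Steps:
s(T) = 2*T
(1/54 + s(-7))² = (1/54 + 2*(-7))² = (1/54 - 14)² = (-755/54)² = 570025/2916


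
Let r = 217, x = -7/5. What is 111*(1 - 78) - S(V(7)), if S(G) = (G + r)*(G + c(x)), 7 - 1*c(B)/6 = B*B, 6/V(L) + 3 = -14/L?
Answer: -1851729/125 ≈ -14814.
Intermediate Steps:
V(L) = 6/(-3 - 14/L)
x = -7/5 (x = -7*⅕ = -7/5 ≈ -1.4000)
c(B) = 42 - 6*B² (c(B) = 42 - 6*B*B = 42 - 6*B²)
S(G) = (217 + G)*(756/25 + G) (S(G) = (G + 217)*(G + (42 - 6*(-7/5)²)) = (217 + G)*(G + (42 - 6*49/25)) = (217 + G)*(G + (42 - 294/25)) = (217 + G)*(G + 756/25) = (217 + G)*(756/25 + G))
111*(1 - 78) - S(V(7)) = 111*(1 - 78) - (164052/25 + (-6*7/(14 + 3*7))² + 6181*(-6*7/(14 + 3*7))/25) = 111*(-77) - (164052/25 + (-6*7/(14 + 21))² + 6181*(-6*7/(14 + 21))/25) = -8547 - (164052/25 + (-6*7/35)² + 6181*(-6*7/35)/25) = -8547 - (164052/25 + (-6*7*1/35)² + 6181*(-6*7*1/35)/25) = -8547 - (164052/25 + (-6/5)² + (6181/25)*(-6/5)) = -8547 - (164052/25 + 36/25 - 37086/125) = -8547 - 1*783354/125 = -8547 - 783354/125 = -1851729/125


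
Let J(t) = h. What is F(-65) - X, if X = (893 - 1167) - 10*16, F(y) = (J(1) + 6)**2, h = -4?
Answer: 438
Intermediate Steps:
J(t) = -4
F(y) = 4 (F(y) = (-4 + 6)**2 = 2**2 = 4)
X = -434 (X = -274 - 160 = -434)
F(-65) - X = 4 - 1*(-434) = 4 + 434 = 438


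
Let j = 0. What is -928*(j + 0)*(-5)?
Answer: 0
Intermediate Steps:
-928*(j + 0)*(-5) = -928*(0 + 0)*(-5) = -0*(-5) = -928*0 = 0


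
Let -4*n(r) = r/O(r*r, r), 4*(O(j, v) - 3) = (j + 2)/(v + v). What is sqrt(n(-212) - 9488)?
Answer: 4*I*sqrt(235574849874)/19929 ≈ 97.418*I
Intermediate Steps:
O(j, v) = 3 + (2 + j)/(8*v) (O(j, v) = 3 + ((j + 2)/(v + v))/4 = 3 + ((2 + j)/((2*v)))/4 = 3 + ((2 + j)*(1/(2*v)))/4 = 3 + ((2 + j)/(2*v))/4 = 3 + (2 + j)/(8*v))
n(r) = -2*r**2/(2 + r**2 + 24*r) (n(r) = -r/(4*((2 + r*r + 24*r)/(8*r))) = -r/(4*((2 + r**2 + 24*r)/(8*r))) = -r*8*r/(2 + r**2 + 24*r)/4 = -2*r**2/(2 + r**2 + 24*r))
sqrt(n(-212) - 9488) = sqrt(-2*(-212)**2/(2 + (-212)**2 + 24*(-212)) - 9488) = sqrt(-2*44944/(2 + 44944 - 5088) - 9488) = sqrt(-2*44944/39858 - 9488) = sqrt(-2*44944*1/39858 - 9488) = sqrt(-44944/19929 - 9488) = sqrt(-189131296/19929) = 4*I*sqrt(235574849874)/19929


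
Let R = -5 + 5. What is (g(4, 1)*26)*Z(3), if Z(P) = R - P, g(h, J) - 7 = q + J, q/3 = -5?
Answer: 546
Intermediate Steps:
q = -15 (q = 3*(-5) = -15)
g(h, J) = -8 + J (g(h, J) = 7 + (-15 + J) = -8 + J)
R = 0
Z(P) = -P (Z(P) = 0 - P = -P)
(g(4, 1)*26)*Z(3) = ((-8 + 1)*26)*(-1*3) = -7*26*(-3) = -182*(-3) = 546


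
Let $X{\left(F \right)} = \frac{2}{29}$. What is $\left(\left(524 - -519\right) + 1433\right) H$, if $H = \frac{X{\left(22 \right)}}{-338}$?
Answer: $- \frac{2476}{4901} \approx -0.5052$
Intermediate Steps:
$X{\left(F \right)} = \frac{2}{29}$ ($X{\left(F \right)} = 2 \cdot \frac{1}{29} = \frac{2}{29}$)
$H = - \frac{1}{4901}$ ($H = \frac{2}{29 \left(-338\right)} = \frac{2}{29} \left(- \frac{1}{338}\right) = - \frac{1}{4901} \approx -0.00020404$)
$\left(\left(524 - -519\right) + 1433\right) H = \left(\left(524 - -519\right) + 1433\right) \left(- \frac{1}{4901}\right) = \left(\left(524 + 519\right) + 1433\right) \left(- \frac{1}{4901}\right) = \left(1043 + 1433\right) \left(- \frac{1}{4901}\right) = 2476 \left(- \frac{1}{4901}\right) = - \frac{2476}{4901}$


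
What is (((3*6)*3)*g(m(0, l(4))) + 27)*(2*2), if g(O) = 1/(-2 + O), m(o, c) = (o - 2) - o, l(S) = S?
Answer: 54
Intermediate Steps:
m(o, c) = -2 (m(o, c) = (-2 + o) - o = -2)
(((3*6)*3)*g(m(0, l(4))) + 27)*(2*2) = (((3*6)*3)/(-2 - 2) + 27)*(2*2) = ((18*3)/(-4) + 27)*4 = (54*(-1/4) + 27)*4 = (-27/2 + 27)*4 = (27/2)*4 = 54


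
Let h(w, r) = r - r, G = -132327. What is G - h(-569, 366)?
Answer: -132327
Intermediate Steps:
h(w, r) = 0
G - h(-569, 366) = -132327 - 1*0 = -132327 + 0 = -132327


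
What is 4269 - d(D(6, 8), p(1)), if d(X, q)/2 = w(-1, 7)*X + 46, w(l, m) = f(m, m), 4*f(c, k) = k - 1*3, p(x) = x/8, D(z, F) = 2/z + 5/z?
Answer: 12524/3 ≈ 4174.7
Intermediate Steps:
D(z, F) = 7/z
p(x) = x/8 (p(x) = x*(⅛) = x/8)
f(c, k) = -¾ + k/4 (f(c, k) = (k - 1*3)/4 = (k - 3)/4 = (-3 + k)/4 = -¾ + k/4)
w(l, m) = -¾ + m/4
d(X, q) = 92 + 2*X (d(X, q) = 2*((-¾ + (¼)*7)*X + 46) = 2*((-¾ + 7/4)*X + 46) = 2*(1*X + 46) = 2*(X + 46) = 2*(46 + X) = 92 + 2*X)
4269 - d(D(6, 8), p(1)) = 4269 - (92 + 2*(7/6)) = 4269 - (92 + 7/3) = 4269 - 1*283/3 = 4269 - 283/3 = 12524/3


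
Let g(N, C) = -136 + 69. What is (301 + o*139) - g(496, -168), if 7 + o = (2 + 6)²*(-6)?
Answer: -53981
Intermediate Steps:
g(N, C) = -67
o = -391 (o = -7 + (2 + 6)²*(-6) = -7 + 8²*(-6) = -7 + 64*(-6) = -7 - 384 = -391)
(301 + o*139) - g(496, -168) = (301 - 391*139) - 1*(-67) = (301 - 54349) + 67 = -54048 + 67 = -53981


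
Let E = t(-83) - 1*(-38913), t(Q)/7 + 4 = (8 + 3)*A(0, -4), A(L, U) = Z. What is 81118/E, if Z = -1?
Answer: 40559/19404 ≈ 2.0902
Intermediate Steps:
A(L, U) = -1
t(Q) = -105 (t(Q) = -28 + 7*((8 + 3)*(-1)) = -28 + 7*(11*(-1)) = -28 + 7*(-11) = -28 - 77 = -105)
E = 38808 (E = -105 - 1*(-38913) = -105 + 38913 = 38808)
81118/E = 81118/38808 = 81118*(1/38808) = 40559/19404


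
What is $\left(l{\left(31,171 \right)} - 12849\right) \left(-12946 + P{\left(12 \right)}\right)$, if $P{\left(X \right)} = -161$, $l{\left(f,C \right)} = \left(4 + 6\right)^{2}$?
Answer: $167101143$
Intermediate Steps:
$l{\left(f,C \right)} = 100$ ($l{\left(f,C \right)} = 10^{2} = 100$)
$\left(l{\left(31,171 \right)} - 12849\right) \left(-12946 + P{\left(12 \right)}\right) = \left(100 - 12849\right) \left(-12946 - 161\right) = \left(-12749\right) \left(-13107\right) = 167101143$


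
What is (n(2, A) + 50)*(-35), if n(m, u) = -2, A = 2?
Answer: -1680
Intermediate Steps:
(n(2, A) + 50)*(-35) = (-2 + 50)*(-35) = 48*(-35) = -1680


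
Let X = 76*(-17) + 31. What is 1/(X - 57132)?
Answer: -1/58393 ≈ -1.7125e-5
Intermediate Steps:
X = -1261 (X = -1292 + 31 = -1261)
1/(X - 57132) = 1/(-1261 - 57132) = 1/(-58393) = -1/58393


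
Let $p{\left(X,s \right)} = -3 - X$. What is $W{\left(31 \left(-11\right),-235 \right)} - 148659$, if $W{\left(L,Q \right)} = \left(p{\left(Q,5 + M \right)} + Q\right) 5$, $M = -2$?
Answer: $-148674$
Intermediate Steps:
$W{\left(L,Q \right)} = -15$ ($W{\left(L,Q \right)} = \left(\left(-3 - Q\right) + Q\right) 5 = \left(-3\right) 5 = -15$)
$W{\left(31 \left(-11\right),-235 \right)} - 148659 = -15 - 148659 = -148674$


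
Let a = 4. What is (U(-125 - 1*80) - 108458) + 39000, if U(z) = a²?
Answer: -69442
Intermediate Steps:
U(z) = 16 (U(z) = 4² = 16)
(U(-125 - 1*80) - 108458) + 39000 = (16 - 108458) + 39000 = -108442 + 39000 = -69442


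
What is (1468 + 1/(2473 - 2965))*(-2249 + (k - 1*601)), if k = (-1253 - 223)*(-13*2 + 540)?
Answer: -91667882345/82 ≈ -1.1179e+9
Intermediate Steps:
k = -758664 (k = -1476*(-26 + 540) = -1476*514 = -758664)
(1468 + 1/(2473 - 2965))*(-2249 + (k - 1*601)) = (1468 + 1/(2473 - 2965))*(-2249 + (-758664 - 1*601)) = (1468 + 1/(-492))*(-2249 + (-758664 - 601)) = (1468 - 1/492)*(-2249 - 759265) = (722255/492)*(-761514) = -91667882345/82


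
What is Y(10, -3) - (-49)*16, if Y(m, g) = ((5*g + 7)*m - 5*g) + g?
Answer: 716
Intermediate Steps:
Y(m, g) = -4*g + m*(7 + 5*g) (Y(m, g) = ((7 + 5*g)*m - 5*g) + g = (m*(7 + 5*g) - 5*g) + g = (-5*g + m*(7 + 5*g)) + g = -4*g + m*(7 + 5*g))
Y(10, -3) - (-49)*16 = (-4*(-3) + 7*10 + 5*(-3)*10) - (-49)*16 = (12 + 70 - 150) - 49*(-16) = -68 + 784 = 716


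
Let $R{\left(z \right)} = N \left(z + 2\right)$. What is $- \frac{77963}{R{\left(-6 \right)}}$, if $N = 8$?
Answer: $\frac{77963}{32} \approx 2436.3$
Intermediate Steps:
$R{\left(z \right)} = 16 + 8 z$ ($R{\left(z \right)} = 8 \left(z + 2\right) = 8 \left(2 + z\right) = 16 + 8 z$)
$- \frac{77963}{R{\left(-6 \right)}} = - \frac{77963}{16 + 8 \left(-6\right)} = - \frac{77963}{16 - 48} = - \frac{77963}{-32} = \left(-77963\right) \left(- \frac{1}{32}\right) = \frac{77963}{32}$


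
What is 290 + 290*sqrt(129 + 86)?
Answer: 290 + 290*sqrt(215) ≈ 4542.2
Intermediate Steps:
290 + 290*sqrt(129 + 86) = 290 + 290*sqrt(215)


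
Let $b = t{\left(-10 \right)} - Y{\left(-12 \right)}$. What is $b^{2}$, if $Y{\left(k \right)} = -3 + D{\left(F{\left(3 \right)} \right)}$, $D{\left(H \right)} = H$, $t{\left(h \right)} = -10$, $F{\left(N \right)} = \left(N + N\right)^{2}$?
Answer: $1849$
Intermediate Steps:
$F{\left(N \right)} = 4 N^{2}$ ($F{\left(N \right)} = \left(2 N\right)^{2} = 4 N^{2}$)
$Y{\left(k \right)} = 33$ ($Y{\left(k \right)} = -3 + 4 \cdot 3^{2} = -3 + 4 \cdot 9 = -3 + 36 = 33$)
$b = -43$ ($b = -10 - 33 = -43$)
$b^{2} = \left(-43\right)^{2} = 1849$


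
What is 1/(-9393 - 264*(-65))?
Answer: 1/7767 ≈ 0.00012875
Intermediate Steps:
1/(-9393 - 264*(-65)) = 1/(-9393 + 17160) = 1/7767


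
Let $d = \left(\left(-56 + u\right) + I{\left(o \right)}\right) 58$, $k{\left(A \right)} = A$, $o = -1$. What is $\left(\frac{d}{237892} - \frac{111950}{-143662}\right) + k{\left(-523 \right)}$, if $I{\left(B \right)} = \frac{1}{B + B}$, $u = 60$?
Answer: $- \frac{8923704005403}{17088020252} \approx -522.22$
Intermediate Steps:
$I{\left(B \right)} = \frac{1}{2 B}$
$d = 203$ ($d = \left(\left(-56 + 60\right) + \frac{1}{2 \left(-1\right)}\right) 58 = \left(4 + \frac{1}{2} \left(-1\right)\right) 58 = \left(4 - \frac{1}{2}\right) 58 = \frac{7}{2} \cdot 58 = 203$)
$\left(\frac{d}{237892} - \frac{111950}{-143662}\right) + k{\left(-523 \right)} = \left(\frac{203}{237892} - \frac{111950}{-143662}\right) - 523 = \left(203 \cdot \frac{1}{237892} - - \frac{55975}{71831}\right) - 523 = \left(\frac{203}{237892} + \frac{55975}{71831}\right) - 523 = \frac{13330586393}{17088020252} - 523 = - \frac{8923704005403}{17088020252}$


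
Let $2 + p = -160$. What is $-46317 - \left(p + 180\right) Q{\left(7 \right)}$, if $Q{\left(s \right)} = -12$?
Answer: $-46101$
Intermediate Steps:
$p = -162$ ($p = -2 - 160 = -162$)
$-46317 - \left(p + 180\right) Q{\left(7 \right)} = -46317 - \left(-162 + 180\right) \left(-12\right) = -46317 - 18 \left(-12\right) = -46317 - -216 = -46317 + 216 = -46101$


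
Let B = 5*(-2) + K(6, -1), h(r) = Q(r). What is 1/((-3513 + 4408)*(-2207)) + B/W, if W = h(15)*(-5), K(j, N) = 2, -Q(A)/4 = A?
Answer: -790121/29628975 ≈ -0.026667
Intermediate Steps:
Q(A) = -4*A
h(r) = -4*r
B = -8 (B = 5*(-2) + 2 = -10 + 2 = -8)
W = 300 (W = -4*15*(-5) = -60*(-5) = 300)
1/((-3513 + 4408)*(-2207)) + B/W = 1/((-3513 + 4408)*(-2207)) - 8/300 = -1/2207/895 - 8*1/300 = (1/895)*(-1/2207) - 2/75 = -1/1975265 - 2/75 = -790121/29628975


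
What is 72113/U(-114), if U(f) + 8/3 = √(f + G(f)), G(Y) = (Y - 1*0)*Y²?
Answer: -865356/6667493 - 649017*I*√1481658/13334986 ≈ -0.12979 - 59.243*I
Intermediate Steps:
G(Y) = Y³ (G(Y) = (Y + 0)*Y² = Y*Y² = Y³)
U(f) = -8/3 + √(f + f³)
72113/U(-114) = 72113/(-8/3 + √(-114 + (-114)³)) = 72113/(-8/3 + √(-114 - 1481544)) = 72113/(-8/3 + √(-1481658)) = 72113/(-8/3 + I*√1481658)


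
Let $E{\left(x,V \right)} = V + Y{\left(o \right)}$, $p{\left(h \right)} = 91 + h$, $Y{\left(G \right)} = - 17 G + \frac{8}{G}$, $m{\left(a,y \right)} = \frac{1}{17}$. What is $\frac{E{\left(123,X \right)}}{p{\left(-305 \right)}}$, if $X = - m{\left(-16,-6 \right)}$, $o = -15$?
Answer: $- \frac{32437}{27285} \approx -1.1888$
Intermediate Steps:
$m{\left(a,y \right)} = \frac{1}{17}$
$X = - \frac{1}{17}$ ($X = \left(-1\right) \frac{1}{17} = - \frac{1}{17} \approx -0.058824$)
$E{\left(x,V \right)} = \frac{3817}{15} + V$ ($E{\left(x,V \right)} = V + \left(\left(-17\right) \left(-15\right) + \frac{8}{-15}\right) = V + \left(255 + 8 \left(- \frac{1}{15}\right)\right) = V + \left(255 - \frac{8}{15}\right) = V + \frac{3817}{15} = \frac{3817}{15} + V$)
$\frac{E{\left(123,X \right)}}{p{\left(-305 \right)}} = \frac{\frac{3817}{15} - \frac{1}{17}}{91 - 305} = \frac{64874}{255 \left(-214\right)} = \frac{64874}{255} \left(- \frac{1}{214}\right) = - \frac{32437}{27285}$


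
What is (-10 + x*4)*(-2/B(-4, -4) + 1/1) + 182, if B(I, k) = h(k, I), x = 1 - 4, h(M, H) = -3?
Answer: 436/3 ≈ 145.33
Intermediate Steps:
x = -3
B(I, k) = -3
(-10 + x*4)*(-2/B(-4, -4) + 1/1) + 182 = (-10 - 3*4)*(-2/(-3) + 1/1) + 182 = (-10 - 12)*(-2*(-1/3) + 1*1) + 182 = -22*(2/3 + 1) + 182 = -22*5/3 + 182 = -110/3 + 182 = 436/3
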